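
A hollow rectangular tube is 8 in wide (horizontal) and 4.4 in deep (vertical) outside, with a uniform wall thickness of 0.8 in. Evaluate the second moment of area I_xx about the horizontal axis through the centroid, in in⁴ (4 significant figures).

I_xx ≈ 45.08 in⁴

Decompose the section into non-overlapping parts with the origin at the bottom-left of its bounding rectangle.
Outer rectangle: 8 × 4.4, A = 35.2 in², y = 2.2 in, Ī = 56.7893 in⁴.
Inner void (subtracted): 6.4 × 2.8, A = 17.92 in², y = 2.2 in, Ī = 11.7077 in⁴.
By symmetry the centroid is at mid-height, ȳ = 2.2 in.
All pieces are centred on the horizontal axis through the centroid, so I = ΣĪ (holes subtracted) = 45.0816 in⁴.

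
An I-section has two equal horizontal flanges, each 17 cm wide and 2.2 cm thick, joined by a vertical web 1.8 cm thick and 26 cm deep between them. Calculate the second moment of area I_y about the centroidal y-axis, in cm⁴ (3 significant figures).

Decompose the section into non-overlapping parts with the origin at the bottom-left of its bounding rectangle.
Bottom flange: 17 × 2.2, A = 37.4 cm², x = 8.5 cm, Ī = 900.72 cm⁴.
Web: 1.8 × 26, A = 46.8 cm², x = 8.5 cm, Ī = 12.636 cm⁴.
Top flange: 17 × 2.2, A = 37.4 cm², x = 8.5 cm, Ī = 900.72 cm⁴.
By symmetry the centroid is at mid-width, x̄ = 8.5 cm.
All pieces are centred on the centroidal y-axis, so I = ΣĪ = 1814.1 cm⁴.

I_y ≈ 1810 cm⁴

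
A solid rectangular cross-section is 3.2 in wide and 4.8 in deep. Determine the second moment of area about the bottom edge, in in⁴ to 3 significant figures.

I_base ≈ 118 in⁴

The section: 3.2 × 4.8, A = 15.36 in², y = 2.4 in, Ī = 29.491 in⁴.
Transfer it to the bottom edge using Ī + A·d² with d = y − 0:
  the section: d = 2.4 in → contributes +117.96 in⁴
Total I = 117.96 in⁴.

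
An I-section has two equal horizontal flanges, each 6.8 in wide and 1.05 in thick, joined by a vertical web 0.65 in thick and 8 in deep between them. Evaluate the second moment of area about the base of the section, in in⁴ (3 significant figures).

I_base ≈ 818 in⁴

Treat the section as a set of non-overlapping primitives; coordinates are from the bounding-box lower-left.
Bottom flange: 6.8 × 1.05, A = 7.14 in², y = 0.525 in, Ī = 0.65599 in⁴.
Web: 0.65 × 8, A = 5.2 in², y = 5.05 in, Ī = 27.733 in⁴.
Top flange: 6.8 × 1.05, A = 7.14 in², y = 9.575 in, Ī = 0.65599 in⁴.
Transfer each piece to the bottom edge using Ī + A·d² with d = y − 0:
  bottom flange: d = 0.525 in → contributes +2.624 in⁴
  web: d = 5.05 in → contributes +160.35 in⁴
  top flange: d = 9.575 in → contributes +655.26 in⁴
Total I = 818.23 in⁴.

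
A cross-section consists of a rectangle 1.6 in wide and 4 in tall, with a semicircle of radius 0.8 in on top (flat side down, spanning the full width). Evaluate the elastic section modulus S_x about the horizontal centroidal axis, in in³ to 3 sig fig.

S_x ≈ 5.37 in³

Break the section into simple shapes (no overlaps), measuring from the bottom-left corner of the bounding box.
Rectangular body: 1.6 × 4, A = 6.4 in², y = 2 in, Ī = 8.5333 in⁴.
Semicircular cap: semicircle r = 0.8, A = 1.0053 in², y = 4.3395 in, Ī = 0.044956 in⁴.
Centroid: ȳ = ΣA·y / ΣA = 2.3176 in.
Transfer each piece to the horizontal centroidal axis using Ī + A·d² with d = y − 2.3176:
  rectangular body: d = -0.3176 in → contributes +9.1789 in⁴
  semicircular cap: d = 2.0219 in → contributes +4.1549 in⁴
Total I = 13.334 in⁴.
Extreme fibre distance c = 2.4824 in; S = I/c = 5.3713 in³.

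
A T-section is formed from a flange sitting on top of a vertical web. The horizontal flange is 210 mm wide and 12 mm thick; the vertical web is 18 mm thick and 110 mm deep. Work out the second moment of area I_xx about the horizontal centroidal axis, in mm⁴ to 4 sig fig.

I_xx ≈ 6.153 × 10⁶ mm⁴

Break the section into simple shapes (no overlaps), measuring from the bottom-left corner of the bounding box.
Flange: 210 × 12, A = 2 520 mm², y = 116 mm, Ī = 30 240 mm⁴.
Web: 18 × 110, A = 1 980 mm², y = 55 mm, Ī = 1 996 500 mm⁴.
Centroid: ȳ = ΣA·y / ΣA = 89.16 mm.
Transfer each piece to the horizontal centroidal axis using Ī + A·d² with d = y − 89.16:
  flange: d = 26.84 mm → contributes +1 845 612 mm⁴
  web: d = -34.16 mm → contributes +4 306 973 mm⁴
Total I = 6 152 585 mm⁴.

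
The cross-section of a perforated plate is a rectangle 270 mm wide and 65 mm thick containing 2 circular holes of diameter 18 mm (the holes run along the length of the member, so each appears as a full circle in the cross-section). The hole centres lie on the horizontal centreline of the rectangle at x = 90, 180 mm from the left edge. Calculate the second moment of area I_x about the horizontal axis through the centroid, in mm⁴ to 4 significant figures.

I_x ≈ 6.169 × 10⁶ mm⁴

Treat the section as a set of non-overlapping primitives; coordinates are from the bounding-box lower-left.
Plate: 270 × 65, A = 17 550 mm², y = 32.5 mm, Ī = 6 179 063 mm⁴.
Hole 1 (subtracted): ⌀18, A = 254.469 mm², y = 32.5 mm, Ī = 5 153 mm⁴.
Hole 2 (subtracted): ⌀18, A = 254.469 mm², y = 32.5 mm, Ī = 5 153 mm⁴.
By symmetry the centroid is at mid-height, ȳ = 32.5 mm.
All pieces are centred on the horizontal axis through the centroid, so I = ΣĪ (holes subtracted) = 6 168 757 mm⁴.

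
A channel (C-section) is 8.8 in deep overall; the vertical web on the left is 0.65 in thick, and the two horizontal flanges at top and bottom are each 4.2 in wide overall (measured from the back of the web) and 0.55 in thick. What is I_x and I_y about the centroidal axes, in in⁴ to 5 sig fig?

I_x ≈ 103.46 in⁴, I_y ≈ 14.537 in⁴

Treat the section as a set of non-overlapping primitives; coordinates are from the bounding-box lower-left.
Web: 0.65 × 8.8, A = 5.72 in², y = 4.4 in, Ī = 36.91307 in⁴.
Top flange (beyond web): 3.55 × 0.55, A = 1.9525 in², y = 8.525 in, Ī = 0.04921927 in⁴.
Bottom flange (beyond web): 3.55 × 0.55, A = 1.9525 in², y = 0.275 in, Ī = 0.04921927 in⁴.
By symmetry the centroid is at mid-height, ȳ = 4.4 in.
Transfer each piece to the centroidal x-axis using Ī + A·d² with d = y − 4.4:
  web: d = 0 in → contributes +36.91307 in⁴
  top flange (beyond web): d = 4.125 in → contributes +33.27223 in⁴
  bottom flange (beyond web): d = -4.125 in → contributes +33.27223 in⁴
Total I = 103.4575 in⁴.
For the y-axis: x̄ = 1.177 in.
Repeating about the centroidal y-axis gives I_y = 14.53668 in⁴.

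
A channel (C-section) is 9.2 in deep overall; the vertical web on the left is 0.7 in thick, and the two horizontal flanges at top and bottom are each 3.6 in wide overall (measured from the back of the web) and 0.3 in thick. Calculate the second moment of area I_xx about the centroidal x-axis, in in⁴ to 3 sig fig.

I_xx ≈ 79.9 in⁴

Treat the section as a set of non-overlapping primitives; coordinates are from the bounding-box lower-left.
Web: 0.7 × 9.2, A = 6.44 in², y = 4.6 in, Ī = 45.423 in⁴.
Top flange (beyond web): 2.9 × 0.3, A = 0.87 in², y = 9.05 in, Ī = 0.006525 in⁴.
Bottom flange (beyond web): 2.9 × 0.3, A = 0.87 in², y = 0.15 in, Ī = 0.006525 in⁴.
By symmetry the centroid is at mid-height, ȳ = 4.6 in.
Transfer each piece to the centroidal x-axis using Ī + A·d² with d = y − 4.6:
  web: d = 0 in → contributes +45.423 in⁴
  top flange (beyond web): d = 4.45 in → contributes +17.235 in⁴
  bottom flange (beyond web): d = -4.45 in → contributes +17.235 in⁴
Total I = 79.893 in⁴.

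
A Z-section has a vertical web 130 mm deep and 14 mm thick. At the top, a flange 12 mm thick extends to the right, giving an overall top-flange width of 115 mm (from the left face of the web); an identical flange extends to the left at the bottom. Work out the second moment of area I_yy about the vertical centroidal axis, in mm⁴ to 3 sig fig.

I_yy ≈ 1.01 × 10⁷ mm⁴

Break the section into simple shapes (no overlaps), measuring from the bottom-left corner of the bounding box.
Web: 14 × 130, A = 1 820 mm², x = 108 mm, Ī = 29 727 mm⁴.
Top flange (beyond web): 101 × 12, A = 1 212 mm², x = 165.5 mm, Ī = 1 030 301 mm⁴.
Bottom flange (beyond web): 101 × 12, A = 1 212 mm², x = 50.5 mm, Ī = 1 030 301 mm⁴.
Centroid: x̄ = ΣA·x / ΣA = 108 mm.
Transfer each piece to the vertical centroidal axis using Ī + A·d² with d = x − 108:
  web: d = 0 mm → contributes +29 727 mm⁴
  top flange (beyond web): d = 57.5 mm → contributes +5 037 476 mm⁴
  bottom flange (beyond web): d = -57.5 mm → contributes +5 037 476 mm⁴
Total I = 10 104 679 mm⁴.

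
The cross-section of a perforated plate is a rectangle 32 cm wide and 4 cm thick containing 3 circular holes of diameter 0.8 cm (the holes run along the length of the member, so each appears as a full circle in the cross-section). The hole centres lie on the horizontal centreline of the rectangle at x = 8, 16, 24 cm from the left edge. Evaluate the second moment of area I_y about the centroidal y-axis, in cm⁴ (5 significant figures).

I_y ≈ 1.0858 × 10⁴ cm⁴

Break the section into simple shapes (no overlaps), measuring from the bottom-left corner of the bounding box.
Plate: 32 × 4, A = 128 cm², x = 16 cm, Ī = 10922.67 cm⁴.
Hole 1 (subtracted): ⌀0.8, A = 0.5026548 cm², x = 8 cm, Ī = 0.02010619 cm⁴.
Hole 2 (subtracted): ⌀0.8, A = 0.5026548 cm², x = 16 cm, Ī = 0.02010619 cm⁴.
Hole 3 (subtracted): ⌀0.8, A = 0.5026548 cm², x = 24 cm, Ī = 0.02010619 cm⁴.
By symmetry the centroid is at mid-width, x̄ = 16 cm.
Transfer each piece to the centroidal y-axis using Ī + A·d² with d = x − 16:
  plate: d = 0 cm → contributes +10922.67 cm⁴
  hole 1: d = -8 cm → contributes −32.19001 cm⁴
  hole 2: d = 0 cm → contributes −0.02010619 cm⁴
  hole 3: d = 8 cm → contributes −32.19001 cm⁴
Total I = 10858.27 cm⁴.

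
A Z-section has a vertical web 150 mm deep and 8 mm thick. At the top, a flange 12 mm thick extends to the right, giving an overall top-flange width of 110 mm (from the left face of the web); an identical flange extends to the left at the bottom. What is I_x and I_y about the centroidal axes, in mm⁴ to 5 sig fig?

I_x ≈ 1.3934 × 10⁷ mm⁴, I_y ≈ 9.5340 × 10⁶ mm⁴

Decompose the section into non-overlapping parts with the origin at the bottom-left of its bounding rectangle.
Web: 8 × 150, A = 1 200 mm², y = 75 mm, Ī = 2 250 000 mm⁴.
Top flange (beyond web): 102 × 12, A = 1 224 mm², y = 144 mm, Ī = 14 688 mm⁴.
Bottom flange (beyond web): 102 × 12, A = 1 224 mm², y = 6 mm, Ī = 14 688 mm⁴.
Centroid: ȳ = ΣA·y / ΣA = 75 mm.
Transfer each piece to the centroidal x-axis using Ī + A·d² with d = y − 75:
  web: d = 0 mm → contributes +2 250 000 mm⁴
  top flange (beyond web): d = 69 mm → contributes +5 842 152 mm⁴
  bottom flange (beyond web): d = -69 mm → contributes +5 842 152 mm⁴
Total I = 13 934 304 mm⁴.
For the y-axis: x̄ = 106 mm.
Repeating about the centroidal y-axis gives I_y = 9 534 016 mm⁴.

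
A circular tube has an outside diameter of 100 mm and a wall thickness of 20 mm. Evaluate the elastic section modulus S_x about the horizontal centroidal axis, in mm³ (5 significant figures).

S_x ≈ 8.5451 × 10⁴ mm³

Split into non-overlapping primitives; take the origin at the lower-left of the bounding box.
Outer circle: ⌀100, A = 7853.982 mm², y = 50 mm, Ī = 4 908 739 mm⁴.
Bore (subtracted): ⌀60, A = 2827.433 mm², y = 50 mm, Ī = 636172.5 mm⁴.
By symmetry the centroid is at mid-height, ȳ = 50 mm.
All pieces are centred on the horizontal centroidal axis, so I = ΣĪ (holes subtracted) = 4 272 566 mm⁴.
Extreme fibre distance c = 50 mm; S = I/c = 85451.32 mm³.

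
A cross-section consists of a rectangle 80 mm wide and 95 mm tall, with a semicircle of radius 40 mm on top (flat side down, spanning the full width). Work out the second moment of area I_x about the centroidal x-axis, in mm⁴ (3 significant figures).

I_x ≈ 1.38 × 10⁷ mm⁴

Decompose the section into non-overlapping parts with the origin at the bottom-left of its bounding rectangle.
Rectangular body: 80 × 95, A = 7 600 mm², y = 47.5 mm, Ī = 5 715 833 mm⁴.
Semicircular cap: semicircle r = 40, A = 2513.3 mm², y = 111.98 mm, Ī = 280 978 mm⁴.
Centroid: ȳ = ΣA·y / ΣA = 63.523 mm.
Transfer each piece to the centroidal x-axis using Ī + A·d² with d = y − 63.523:
  rectangular body: d = -16.023 mm → contributes +7 667 084 mm⁴
  semicircular cap: d = 48.453 mm → contributes +6 181 450 mm⁴
Total I = 13 848 534 mm⁴.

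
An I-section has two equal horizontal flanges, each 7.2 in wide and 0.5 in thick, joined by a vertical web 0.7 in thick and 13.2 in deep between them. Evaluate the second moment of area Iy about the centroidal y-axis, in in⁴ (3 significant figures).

Iy ≈ 31.5 in⁴

Split into non-overlapping primitives; take the origin at the lower-left of the bounding box.
Bottom flange: 7.2 × 0.5, A = 3.6 in², x = 3.6 in, Ī = 15.552 in⁴.
Web: 0.7 × 13.2, A = 9.24 in², x = 3.6 in, Ī = 0.3773 in⁴.
Top flange: 7.2 × 0.5, A = 3.6 in², x = 3.6 in, Ī = 15.552 in⁴.
By symmetry the centroid is at mid-width, x̄ = 3.6 in.
All pieces are centred on the centroidal y-axis, so I = ΣĪ = 31.481 in⁴.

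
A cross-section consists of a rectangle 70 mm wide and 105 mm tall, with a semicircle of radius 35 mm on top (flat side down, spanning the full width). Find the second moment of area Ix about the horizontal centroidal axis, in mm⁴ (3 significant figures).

Split into non-overlapping primitives; take the origin at the lower-left of the bounding box.
Rectangular body: 70 × 105, A = 7 350 mm², y = 52.5 mm, Ī = 6 752 813 mm⁴.
Semicircular cap: semicircle r = 35, A = 1924.2 mm², y = 119.85 mm, Ī = 164 704 mm⁴.
Centroid: ȳ = ΣA·y / ΣA = 66.475 mm.
Transfer each piece to the horizontal centroidal axis using Ī + A·d² with d = y − 66.475:
  rectangular body: d = -13.975 mm → contributes +8 188 225 mm⁴
  semicircular cap: d = 53.38 mm → contributes +5 647 576 mm⁴
Total I = 13 835 801 mm⁴.

Ix ≈ 1.38 × 10⁷ mm⁴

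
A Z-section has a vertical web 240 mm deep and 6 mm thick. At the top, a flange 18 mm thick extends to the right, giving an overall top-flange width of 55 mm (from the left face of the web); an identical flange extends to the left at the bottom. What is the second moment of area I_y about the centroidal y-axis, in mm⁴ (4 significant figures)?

I_y ≈ 1.691 × 10⁶ mm⁴

Treat the section as a set of non-overlapping primitives; coordinates are from the bounding-box lower-left.
Web: 6 × 240, A = 1 440 mm², x = 52 mm, Ī = 4 320 mm⁴.
Top flange (beyond web): 49 × 18, A = 882 mm², x = 79.5 mm, Ī = 176 474 mm⁴.
Bottom flange (beyond web): 49 × 18, A = 882 mm², x = 24.5 mm, Ī = 176 474 mm⁴.
Centroid: x̄ = ΣA·x / ΣA = 52 mm.
Transfer each piece to the centroidal y-axis using Ī + A·d² with d = x − 52:
  web: d = 0 mm → contributes +4 320 mm⁴
  top flange (beyond web): d = 27.5 mm → contributes +843 486 mm⁴
  bottom flange (beyond web): d = -27.5 mm → contributes +843 486 mm⁴
Total I = 1 691 292 mm⁴.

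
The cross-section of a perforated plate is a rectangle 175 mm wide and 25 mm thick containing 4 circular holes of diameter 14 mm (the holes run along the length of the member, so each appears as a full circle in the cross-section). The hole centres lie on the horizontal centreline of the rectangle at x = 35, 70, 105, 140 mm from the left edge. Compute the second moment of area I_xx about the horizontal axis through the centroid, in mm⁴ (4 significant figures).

Split into non-overlapping primitives; take the origin at the lower-left of the bounding box.
Plate: 175 × 25, A = 4 375 mm², y = 12.5 mm, Ī = 227 865 mm⁴.
Hole 1 (subtracted): ⌀14, A = 153.938 mm², y = 12.5 mm, Ī = 1885.74 mm⁴.
Hole 2 (subtracted): ⌀14, A = 153.938 mm², y = 12.5 mm, Ī = 1885.74 mm⁴.
Hole 3 (subtracted): ⌀14, A = 153.938 mm², y = 12.5 mm, Ī = 1885.74 mm⁴.
Hole 4 (subtracted): ⌀14, A = 153.938 mm², y = 12.5 mm, Ī = 1885.74 mm⁴.
By symmetry the centroid is at mid-height, ȳ = 12.5 mm.
All pieces are centred on the horizontal axis through the centroid, so I = ΣĪ (holes subtracted) = 220 322 mm⁴.

I_xx ≈ 2.203 × 10⁵ mm⁴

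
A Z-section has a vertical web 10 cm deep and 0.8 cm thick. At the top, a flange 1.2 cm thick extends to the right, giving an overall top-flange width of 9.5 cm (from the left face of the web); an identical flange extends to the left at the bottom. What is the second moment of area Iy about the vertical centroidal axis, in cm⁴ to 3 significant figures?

Iy ≈ 603 cm⁴

Decompose the section into non-overlapping parts with the origin at the bottom-left of its bounding rectangle.
Web: 0.8 × 10, A = 8 cm², x = 9.1 cm, Ī = 0.42667 cm⁴.
Top flange (beyond web): 8.7 × 1.2, A = 10.44 cm², x = 13.85 cm, Ī = 65.85 cm⁴.
Bottom flange (beyond web): 8.7 × 1.2, A = 10.44 cm², x = 4.35 cm, Ī = 65.85 cm⁴.
Centroid: x̄ = ΣA·x / ΣA = 9.1 cm.
Transfer each piece to the vertical centroidal axis using Ī + A·d² with d = x − 9.1:
  web: d = 0 cm → contributes +0.42667 cm⁴
  top flange (beyond web): d = 4.75 cm → contributes +301.4 cm⁴
  bottom flange (beyond web): d = -4.75 cm → contributes +301.4 cm⁴
Total I = 603.23 cm⁴.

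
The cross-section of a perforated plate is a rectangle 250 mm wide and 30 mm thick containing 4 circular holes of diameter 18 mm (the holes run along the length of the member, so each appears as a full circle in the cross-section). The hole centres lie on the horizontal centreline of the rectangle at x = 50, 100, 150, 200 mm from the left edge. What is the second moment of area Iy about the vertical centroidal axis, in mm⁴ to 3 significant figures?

Iy ≈ 3.59 × 10⁷ mm⁴

Break the section into simple shapes (no overlaps), measuring from the bottom-left corner of the bounding box.
Plate: 250 × 30, A = 7 500 mm², x = 125 mm, Ī = 39 062 500 mm⁴.
Hole 1 (subtracted): ⌀18, A = 254.47 mm², x = 50 mm, Ī = 5 153 mm⁴.
Hole 2 (subtracted): ⌀18, A = 254.47 mm², x = 100 mm, Ī = 5 153 mm⁴.
Hole 3 (subtracted): ⌀18, A = 254.47 mm², x = 150 mm, Ī = 5 153 mm⁴.
Hole 4 (subtracted): ⌀18, A = 254.47 mm², x = 200 mm, Ī = 5 153 mm⁴.
By symmetry the centroid is at mid-width, x̄ = 125 mm.
Transfer each piece to the vertical centroidal axis using Ī + A·d² with d = x − 125:
  plate: d = 0 mm → contributes +39 062 500 mm⁴
  hole 1: d = -75 mm → contributes −1 436 541 mm⁴
  hole 2: d = -25 mm → contributes −164 196 mm⁴
  hole 3: d = 25 mm → contributes −164 196 mm⁴
  hole 4: d = 75 mm → contributes −1 436 541 mm⁴
Total I = 35 861 025 mm⁴.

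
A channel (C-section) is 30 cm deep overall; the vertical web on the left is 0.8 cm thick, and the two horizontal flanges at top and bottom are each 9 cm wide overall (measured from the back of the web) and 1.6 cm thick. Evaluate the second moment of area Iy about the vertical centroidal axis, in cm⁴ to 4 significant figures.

Iy ≈ 402.1 cm⁴

Decompose the section into non-overlapping parts with the origin at the bottom-left of its bounding rectangle.
Web: 0.8 × 30, A = 24 cm², x = 0.4 cm, Ī = 1.28 cm⁴.
Top flange (beyond web): 8.2 × 1.6, A = 13.12 cm², x = 4.9 cm, Ī = 73.5157 cm⁴.
Bottom flange (beyond web): 8.2 × 1.6, A = 13.12 cm², x = 4.9 cm, Ī = 73.5157 cm⁴.
Centroid: x̄ = ΣA·x / ΣA = 2.75032 cm.
Transfer each piece to the vertical centroidal axis using Ī + A·d² with d = x − 2.75032:
  web: d = -2.35032 cm → contributes +133.856 cm⁴
  top flange (beyond web): d = 2.14968 cm → contributes +134.145 cm⁴
  bottom flange (beyond web): d = 2.14968 cm → contributes +134.145 cm⁴
Total I = 402.146 cm⁴.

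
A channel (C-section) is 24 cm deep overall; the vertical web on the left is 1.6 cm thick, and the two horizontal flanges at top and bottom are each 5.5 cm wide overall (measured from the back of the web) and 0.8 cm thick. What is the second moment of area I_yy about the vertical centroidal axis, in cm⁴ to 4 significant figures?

Break the section into simple shapes (no overlaps), measuring from the bottom-left corner of the bounding box.
Web: 1.6 × 24, A = 38.4 cm², x = 0.8 cm, Ī = 8.192 cm⁴.
Top flange (beyond web): 3.9 × 0.8, A = 3.12 cm², x = 3.55 cm, Ī = 3.9546 cm⁴.
Bottom flange (beyond web): 3.9 × 0.8, A = 3.12 cm², x = 3.55 cm, Ī = 3.9546 cm⁴.
Centroid: x̄ = ΣA·x / ΣA = 1.18441 cm.
Transfer each piece to the vertical centroidal axis using Ī + A·d² with d = x − 1.18441:
  web: d = -0.384409 cm → contributes +13.8664 cm⁴
  top flange (beyond web): d = 2.36559 cm → contributes +21.4142 cm⁴
  bottom flange (beyond web): d = 2.36559 cm → contributes +21.4142 cm⁴
Total I = 56.6947 cm⁴.

I_yy ≈ 56.69 cm⁴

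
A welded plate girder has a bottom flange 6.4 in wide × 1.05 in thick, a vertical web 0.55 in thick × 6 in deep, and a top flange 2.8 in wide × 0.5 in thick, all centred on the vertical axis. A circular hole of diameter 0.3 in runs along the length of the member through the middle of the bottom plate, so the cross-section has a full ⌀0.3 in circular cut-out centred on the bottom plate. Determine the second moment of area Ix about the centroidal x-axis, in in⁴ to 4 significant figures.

Split into non-overlapping primitives; take the origin at the lower-left of the bounding box.
Bottom plate: 6.4 × 1.05, A = 6.72 in², y = 0.525 in, Ī = 0.6174 in⁴.
Web plate: 0.55 × 6, A = 3.3 in², y = 4.05 in, Ī = 9.9 in⁴.
Top plate: 2.8 × 0.5, A = 1.4 in², y = 7.3 in, Ī = 0.0291667 in⁴.
Hole (subtracted): ⌀0.3, A = 0.0706858 in², y = 0.525 in, Ī = 0.000397608 in⁴.
Centroid: ȳ = ΣA·y / ΣA = 2.38569 in.
Transfer each piece to the centroidal x-axis using Ī + A·d² with d = y − 2.38569:
  bottom plate: d = -1.86069 in → contributes +23.883 in⁴
  web plate: d = 1.66431 in → contributes +19.0408 in⁴
  top plate: d = 4.91431 in → contributes +33.8399 in⁴
  hole: d = -1.86069 in → contributes −0.245123 in⁴
Total I = 76.5186 in⁴.

Ix ≈ 76.52 in⁴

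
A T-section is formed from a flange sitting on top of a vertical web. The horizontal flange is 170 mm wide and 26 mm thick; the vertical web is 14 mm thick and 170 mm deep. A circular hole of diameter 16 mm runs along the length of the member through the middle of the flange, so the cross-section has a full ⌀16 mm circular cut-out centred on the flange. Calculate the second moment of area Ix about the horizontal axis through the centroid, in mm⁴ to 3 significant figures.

Decompose the section into non-overlapping parts with the origin at the bottom-left of its bounding rectangle.
Flange: 170 × 26, A = 4 420 mm², y = 183 mm, Ī = 248 993 mm⁴.
Web: 14 × 170, A = 2 380 mm², y = 85 mm, Ī = 5 731 833 mm⁴.
Hole (subtracted): ⌀16, A = 201.06 mm², y = 183 mm, Ī = 3 217 mm⁴.
Centroid: ȳ = ΣA·y / ΣA = 147.65 mm.
Transfer each piece to the horizontal axis through the centroid using Ī + A·d² with d = y − 147.65:
  flange: d = 35.345 mm → contributes +5 770 788 mm⁴
  web: d = -62.655 mm → contributes +15 074 854 mm⁴
  hole: d = 35.345 mm → contributes −254 399 mm⁴
Total I = 20 591 243 mm⁴.

Ix ≈ 2.06 × 10⁷ mm⁴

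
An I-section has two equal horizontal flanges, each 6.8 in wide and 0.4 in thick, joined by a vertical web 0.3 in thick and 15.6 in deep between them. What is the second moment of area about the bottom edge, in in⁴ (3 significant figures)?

Decompose the section into non-overlapping parts with the origin at the bottom-left of its bounding rectangle.
Bottom flange: 6.8 × 0.4, A = 2.72 in², y = 0.2 in, Ī = 0.036267 in⁴.
Web: 0.3 × 15.6, A = 4.68 in², y = 8.2 in, Ī = 94.91 in⁴.
Top flange: 6.8 × 0.4, A = 2.72 in², y = 16.2 in, Ī = 0.036267 in⁴.
Transfer each piece to the bottom edge using Ī + A·d² with d = y − 0:
  bottom flange: d = 0.2 in → contributes +0.14507 in⁴
  web: d = 8.2 in → contributes +409.59 in⁴
  top flange: d = 16.2 in → contributes +713.87 in⁴
Total I = 1123.6 in⁴.

I_base ≈ 1120 in⁴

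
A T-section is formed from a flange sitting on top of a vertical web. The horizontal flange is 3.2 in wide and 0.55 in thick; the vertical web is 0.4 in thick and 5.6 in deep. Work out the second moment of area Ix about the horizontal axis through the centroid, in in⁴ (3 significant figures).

Decompose the section into non-overlapping parts with the origin at the bottom-left of its bounding rectangle.
Flange: 3.2 × 0.55, A = 1.76 in², y = 5.875 in, Ī = 0.044367 in⁴.
Web: 0.4 × 5.6, A = 2.24 in², y = 2.8 in, Ī = 5.8539 in⁴.
Centroid: ȳ = ΣA·y / ΣA = 4.153 in.
Transfer each piece to the horizontal axis through the centroid using Ī + A·d² with d = y − 4.153:
  flange: d = 1.722 in → contributes +5.2633 in⁴
  web: d = -1.353 in → contributes +9.9544 in⁴
Total I = 15.218 in⁴.

Ix ≈ 15.2 in⁴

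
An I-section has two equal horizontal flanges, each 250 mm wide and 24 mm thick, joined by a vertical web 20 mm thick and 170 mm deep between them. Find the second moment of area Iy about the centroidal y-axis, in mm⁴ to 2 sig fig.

Treat the section as a set of non-overlapping primitives; coordinates are from the bounding-box lower-left.
Bottom flange: 250 × 24, A = 6 000 mm², x = 125 mm, Ī = 31 250 000 mm⁴.
Web: 20 × 170, A = 3 400 mm², x = 125 mm, Ī = 113 333 mm⁴.
Top flange: 250 × 24, A = 6 000 mm², x = 125 mm, Ī = 31 250 000 mm⁴.
By symmetry the centroid is at mid-width, x̄ = 125 mm.
All pieces are centred on the centroidal y-axis, so I = ΣĪ = 62 613 333 mm⁴.

Iy ≈ 6.3 × 10⁷ mm⁴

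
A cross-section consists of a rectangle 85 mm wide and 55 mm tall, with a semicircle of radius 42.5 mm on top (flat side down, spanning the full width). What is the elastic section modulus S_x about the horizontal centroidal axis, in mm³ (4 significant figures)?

S_x ≈ 9.844 × 10⁴ mm³

Break the section into simple shapes (no overlaps), measuring from the bottom-left corner of the bounding box.
Rectangular body: 85 × 55, A = 4 675 mm², y = 27.5 mm, Ī = 1 178 490 mm⁴.
Semicircular cap: semicircle r = 42.5, A = 2837.25 mm², y = 73.0376 mm, Ī = 358 086 mm⁴.
Centroid: ȳ = ΣA·y / ΣA = 44.6988 mm.
Transfer each piece to the horizontal centroidal axis using Ī + A·d² with d = y − 44.6988:
  rectangular body: d = -17.1988 mm → contributes +2 561 344 mm⁴
  semicircular cap: d = 28.3388 mm → contributes +2 636 646 mm⁴
Total I = 5 197 990 mm⁴.
Extreme fibre distance c = 52.8012 mm; S = I/c = 98444.5 mm³.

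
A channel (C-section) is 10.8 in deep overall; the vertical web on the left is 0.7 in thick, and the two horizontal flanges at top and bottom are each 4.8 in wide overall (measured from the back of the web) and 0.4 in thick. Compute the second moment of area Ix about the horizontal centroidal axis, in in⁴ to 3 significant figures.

Decompose the section into non-overlapping parts with the origin at the bottom-left of its bounding rectangle.
Web: 0.7 × 10.8, A = 7.56 in², y = 5.4 in, Ī = 73.483 in⁴.
Top flange (beyond web): 4.1 × 0.4, A = 1.64 in², y = 10.6 in, Ī = 0.021867 in⁴.
Bottom flange (beyond web): 4.1 × 0.4, A = 1.64 in², y = 0.2 in, Ī = 0.021867 in⁴.
By symmetry the centroid is at mid-height, ȳ = 5.4 in.
Transfer each piece to the horizontal centroidal axis using Ī + A·d² with d = y − 5.4:
  web: d = 0 in → contributes +73.483 in⁴
  top flange (beyond web): d = 5.2 in → contributes +44.367 in⁴
  bottom flange (beyond web): d = -5.2 in → contributes +44.367 in⁴
Total I = 162.22 in⁴.

Ix ≈ 162 in⁴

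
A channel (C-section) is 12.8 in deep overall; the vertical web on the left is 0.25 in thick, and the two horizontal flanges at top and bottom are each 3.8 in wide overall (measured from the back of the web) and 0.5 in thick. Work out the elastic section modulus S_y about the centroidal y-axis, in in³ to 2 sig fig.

Split into non-overlapping primitives; take the origin at the lower-left of the bounding box.
Web: 0.25 × 12.8, A = 3.2 in², x = 0.125 in, Ī = 0.01667 in⁴.
Top flange (beyond web): 3.55 × 0.5, A = 1.775 in², x = 2.025 in, Ī = 1.864 in⁴.
Bottom flange (beyond web): 3.55 × 0.5, A = 1.775 in², x = 2.025 in, Ī = 1.864 in⁴.
Centroid: x̄ = ΣA·x / ΣA = 1.124 in.
Transfer each piece to the centroidal y-axis using Ī + A·d² with d = x − 1.124:
  web: d = -0.9993 in → contributes +3.212 in⁴
  top flange (beyond web): d = 0.9007 in → contributes +3.304 in⁴
  bottom flange (beyond web): d = 0.9007 in → contributes +3.304 in⁴
Total I = 9.82 in⁴.
Extreme fibre distance c = 2.676 in; S = I/c = 3.67 in³.

S_y ≈ 3.7 in³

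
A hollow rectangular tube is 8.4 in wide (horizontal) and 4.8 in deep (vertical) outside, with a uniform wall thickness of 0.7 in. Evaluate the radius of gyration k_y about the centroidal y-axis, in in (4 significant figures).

k_y ≈ 2.910 in

Treat the section as a set of non-overlapping primitives; coordinates are from the bounding-box lower-left.
Outer rectangle: 8.4 × 4.8, A = 40.32 in², x = 4.2 in, Ī = 237.082 in⁴.
Inner void (subtracted): 7 × 3.4, A = 23.8 in², x = 4.2 in, Ī = 97.1833 in⁴.
By symmetry the centroid is at mid-width, x̄ = 4.2 in.
All pieces are centred on the centroidal y-axis, so I = ΣĪ (holes subtracted) = 139.898 in⁴.
Radius of gyration: k = √(I/A) = √(139.898 / 16.52) = 2.91005 in.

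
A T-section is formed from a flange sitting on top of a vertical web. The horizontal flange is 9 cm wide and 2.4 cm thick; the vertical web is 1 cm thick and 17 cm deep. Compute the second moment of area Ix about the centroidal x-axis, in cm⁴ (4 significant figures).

Split into non-overlapping primitives; take the origin at the lower-left of the bounding box.
Flange: 9 × 2.4, A = 21.6 cm², y = 18.2 cm, Ī = 10.368 cm⁴.
Web: 1 × 17, A = 17 cm², y = 8.5 cm, Ī = 409.417 cm⁴.
Centroid: ȳ = ΣA·y / ΣA = 13.928 cm.
Transfer each piece to the centroidal x-axis using Ī + A·d² with d = y − 13.928:
  flange: d = 4.27202 cm → contributes +404.571 cm⁴
  web: d = -5.42798 cm → contributes +910.287 cm⁴
Total I = 1314.86 cm⁴.

Ix ≈ 1315 cm⁴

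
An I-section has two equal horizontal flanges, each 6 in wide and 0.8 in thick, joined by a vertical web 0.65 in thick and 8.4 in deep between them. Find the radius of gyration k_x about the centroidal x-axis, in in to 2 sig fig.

Split into non-overlapping primitives; take the origin at the lower-left of the bounding box.
Bottom flange: 6 × 0.8, A = 4.8 in², y = 0.4 in, Ī = 0.256 in⁴.
Web: 0.65 × 8.4, A = 5.46 in², y = 5 in, Ī = 32.1 in⁴.
Top flange: 6 × 0.8, A = 4.8 in², y = 9.6 in, Ī = 0.256 in⁴.
By symmetry the centroid is at mid-height, ȳ = 5 in.
Transfer each piece to the centroidal x-axis using Ī + A·d² with d = y − 5:
  bottom flange: d = -4.6 in → contributes +101.8 in⁴
  web: d = 0 in → contributes +32.1 in⁴
  top flange: d = 4.6 in → contributes +101.8 in⁴
Total I = 235.8 in⁴.
Radius of gyration: k = √(I/A) = √(235.8 / 15.06) = 3.957 in.

k_x ≈ 4.0 in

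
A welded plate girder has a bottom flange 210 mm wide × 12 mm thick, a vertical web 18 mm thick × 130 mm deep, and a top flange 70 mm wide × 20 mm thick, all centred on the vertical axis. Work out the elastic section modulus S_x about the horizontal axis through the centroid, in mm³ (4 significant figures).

Decompose the section into non-overlapping parts with the origin at the bottom-left of its bounding rectangle.
Bottom plate: 210 × 12, A = 2 520 mm², y = 6 mm, Ī = 30 240 mm⁴.
Web plate: 18 × 130, A = 2 340 mm², y = 77 mm, Ī = 3 295 500 mm⁴.
Top plate: 70 × 20, A = 1 400 mm², y = 152 mm, Ī = 46666.7 mm⁴.
Centroid: ȳ = ΣA·y / ΣA = 65.1917 mm.
Transfer each piece to the horizontal axis through the centroid using Ī + A·d² with d = y − 65.1917:
  bottom plate: d = -59.1917 mm → contributes +8 859 455 mm⁴
  web plate: d = 11.8083 mm → contributes +3 621 780 mm⁴
  top plate: d = 86.8083 mm → contributes +10 596 622 mm⁴
Total I = 23 077 857 mm⁴.
Extreme fibre distance c = 96.8083 mm; S = I/c = 238 387 mm³.

S_x ≈ 2.384 × 10⁵ mm³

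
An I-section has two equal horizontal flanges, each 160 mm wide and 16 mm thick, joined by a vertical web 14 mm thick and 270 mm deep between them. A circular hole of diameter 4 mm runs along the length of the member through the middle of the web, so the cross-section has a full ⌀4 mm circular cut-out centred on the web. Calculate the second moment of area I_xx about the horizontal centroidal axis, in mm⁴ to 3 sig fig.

Split into non-overlapping primitives; take the origin at the lower-left of the bounding box.
Bottom flange: 160 × 16, A = 2 560 mm², y = 8 mm, Ī = 54 613 mm⁴.
Web: 14 × 270, A = 3 780 mm², y = 151 mm, Ī = 22 963 500 mm⁴.
Top flange: 160 × 16, A = 2 560 mm², y = 294 mm, Ī = 54 613 mm⁴.
Hole (subtracted): ⌀4, A = 12.566 mm², y = 151 mm, Ī = 12.566 mm⁴.
By symmetry the centroid is at mid-height, ȳ = 151 mm.
Transfer each piece to the horizontal centroidal axis using Ī + A·d² with d = y − 151:
  bottom flange: d = -143 mm → contributes +52 404 053 mm⁴
  web: d = 0 mm → contributes +22 963 500 mm⁴
  top flange: d = 143 mm → contributes +52 404 053 mm⁴
  hole: d = 0 mm → contributes −12.566 mm⁴
Total I = 127 771 594 mm⁴.

I_xx ≈ 1.28 × 10⁸ mm⁴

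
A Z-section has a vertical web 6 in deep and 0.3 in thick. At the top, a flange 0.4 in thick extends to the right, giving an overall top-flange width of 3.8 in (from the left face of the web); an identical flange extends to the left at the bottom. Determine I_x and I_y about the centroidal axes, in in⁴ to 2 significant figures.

I_x ≈ 27 in⁴, I_y ≈ 13 in⁴

Break the section into simple shapes (no overlaps), measuring from the bottom-left corner of the bounding box.
Web: 0.3 × 6, A = 1.8 in², y = 3 in, Ī = 5.4 in⁴.
Top flange (beyond web): 3.5 × 0.4, A = 1.4 in², y = 5.8 in, Ī = 0.01867 in⁴.
Bottom flange (beyond web): 3.5 × 0.4, A = 1.4 in², y = 0.2 in, Ī = 0.01867 in⁴.
Centroid: ȳ = ΣA·y / ΣA = 3 in.
Transfer each piece to the centroidal x-axis using Ī + A·d² with d = y − 3:
  web: d = 0 in → contributes +5.4 in⁴
  top flange (beyond web): d = 2.8 in → contributes +10.99 in⁴
  bottom flange (beyond web): d = -2.8 in → contributes +10.99 in⁴
Total I = 27.39 in⁴.
For the y-axis: x̄ = 3.65 in.
Repeating about the centroidal y-axis gives I_y = 12.98 in⁴.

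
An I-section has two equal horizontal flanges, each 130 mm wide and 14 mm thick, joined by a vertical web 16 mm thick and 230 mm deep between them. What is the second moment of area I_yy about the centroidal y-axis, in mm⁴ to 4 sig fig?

I_yy ≈ 5.205 × 10⁶ mm⁴

Break the section into simple shapes (no overlaps), measuring from the bottom-left corner of the bounding box.
Bottom flange: 130 × 14, A = 1 820 mm², x = 65 mm, Ī = 2 563 167 mm⁴.
Web: 16 × 230, A = 3 680 mm², x = 65 mm, Ī = 78506.7 mm⁴.
Top flange: 130 × 14, A = 1 820 mm², x = 65 mm, Ī = 2 563 167 mm⁴.
By symmetry the centroid is at mid-width, x̄ = 65 mm.
All pieces are centred on the centroidal y-axis, so I = ΣĪ = 5 204 840 mm⁴.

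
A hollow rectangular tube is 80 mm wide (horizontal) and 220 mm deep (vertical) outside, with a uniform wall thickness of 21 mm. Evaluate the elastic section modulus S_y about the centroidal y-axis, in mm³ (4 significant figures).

Break the section into simple shapes (no overlaps), measuring from the bottom-left corner of the bounding box.
Outer rectangle: 80 × 220, A = 17 600 mm², x = 40 mm, Ī = 9 386 667 mm⁴.
Inner void (subtracted): 38 × 178, A = 6 764 mm², x = 40 mm, Ī = 813 935 mm⁴.
By symmetry the centroid is at mid-width, x̄ = 40 mm.
All pieces are centred on the centroidal y-axis, so I = ΣĪ (holes subtracted) = 8 572 732 mm⁴.
Extreme fibre distance c = 40 mm; S = I/c = 214 318 mm³.

S_y ≈ 2.143 × 10⁵ mm³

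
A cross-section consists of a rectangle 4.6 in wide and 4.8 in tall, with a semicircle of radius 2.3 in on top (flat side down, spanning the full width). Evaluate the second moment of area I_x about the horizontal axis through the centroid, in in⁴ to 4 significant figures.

Split into non-overlapping primitives; take the origin at the lower-left of the bounding box.
Rectangular body: 4.6 × 4.8, A = 22.08 in², y = 2.4 in, Ī = 42.3936 in⁴.
Semicircular cap: semicircle r = 2.3, A = 8.30951 in², y = 5.77615 in, Ī = 3.07145 in⁴.
Centroid: ȳ = ΣA·y / ΣA = 3.32315 in.
Transfer each piece to the horizontal axis through the centroid using Ī + A·d² with d = y − 3.32315:
  rectangular body: d = -0.923153 in → contributes +61.2104 in⁴
  semicircular cap: d = 2.453 in → contributes +53.0714 in⁴
Total I = 114.282 in⁴.

I_x ≈ 114.3 in⁴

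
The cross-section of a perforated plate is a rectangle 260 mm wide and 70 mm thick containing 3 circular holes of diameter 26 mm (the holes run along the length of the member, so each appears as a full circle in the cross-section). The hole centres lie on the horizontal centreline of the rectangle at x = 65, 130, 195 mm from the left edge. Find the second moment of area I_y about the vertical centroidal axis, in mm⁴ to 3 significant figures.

Break the section into simple shapes (no overlaps), measuring from the bottom-left corner of the bounding box.
Plate: 260 × 70, A = 18 200 mm², x = 130 mm, Ī = 102 526 667 mm⁴.
Hole 1 (subtracted): ⌀26, A = 530.93 mm², x = 65 mm, Ī = 22 432 mm⁴.
Hole 2 (subtracted): ⌀26, A = 530.93 mm², x = 130 mm, Ī = 22 432 mm⁴.
Hole 3 (subtracted): ⌀26, A = 530.93 mm², x = 195 mm, Ī = 22 432 mm⁴.
By symmetry the centroid is at mid-width, x̄ = 130 mm.
Transfer each piece to the vertical centroidal axis using Ī + A·d² with d = x − 130:
  plate: d = 0 mm → contributes +102 526 667 mm⁴
  hole 1: d = -65 mm → contributes −2 265 607 mm⁴
  hole 2: d = 0 mm → contributes −22 432 mm⁴
  hole 3: d = 65 mm → contributes −2 265 607 mm⁴
Total I = 97 973 020 mm⁴.

I_y ≈ 9.80 × 10⁷ mm⁴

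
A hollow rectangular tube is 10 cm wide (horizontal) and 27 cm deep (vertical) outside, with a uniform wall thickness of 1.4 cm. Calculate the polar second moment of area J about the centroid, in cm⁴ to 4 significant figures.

Decompose the section into non-overlapping parts with the origin at the bottom-left of its bounding rectangle.
Outer rectangle: 10 × 27, A = 270 cm², y = 13.5 cm, Ī = 16402.5 cm⁴.
Inner void (subtracted): 7.2 × 24.2, A = 174.24 cm², y = 13.5 cm, Ī = 8503.49 cm⁴.
By symmetry the centroid is at mid-height, ȳ = 13.5 cm.
All pieces are centred on the centroidal x-axis, so I = ΣĪ (holes subtracted) = 7899.01 cm⁴.
Repeating about the centroidal y-axis gives I_y = 1497.28 cm⁴.
Polar second moment: J = I_x + I_y = 9396.29 cm⁴.

J ≈ 9396 cm⁴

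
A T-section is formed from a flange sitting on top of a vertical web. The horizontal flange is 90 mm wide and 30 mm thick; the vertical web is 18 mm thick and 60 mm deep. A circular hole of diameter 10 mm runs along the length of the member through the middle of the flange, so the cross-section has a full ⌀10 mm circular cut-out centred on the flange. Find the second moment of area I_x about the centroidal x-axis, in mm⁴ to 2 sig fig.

I_x ≈ 2.1 × 10⁶ mm⁴

Split into non-overlapping primitives; take the origin at the lower-left of the bounding box.
Flange: 90 × 30, A = 2 700 mm², y = 75 mm, Ī = 202 500 mm⁴.
Web: 18 × 60, A = 1 080 mm², y = 30 mm, Ī = 324 000 mm⁴.
Hole (subtracted): ⌀10, A = 78.54 mm², y = 75 mm, Ī = 490.9 mm⁴.
Centroid: ȳ = ΣA·y / ΣA = 61.87 mm.
Transfer each piece to the centroidal x-axis using Ī + A·d² with d = y − 61.87:
  flange: d = 13.13 mm → contributes +667 968 mm⁴
  web: d = -31.87 mm → contributes +1 420 956 mm⁴
  hole: d = 13.13 mm → contributes −14 031 mm⁴
Total I = 2 074 893 mm⁴.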